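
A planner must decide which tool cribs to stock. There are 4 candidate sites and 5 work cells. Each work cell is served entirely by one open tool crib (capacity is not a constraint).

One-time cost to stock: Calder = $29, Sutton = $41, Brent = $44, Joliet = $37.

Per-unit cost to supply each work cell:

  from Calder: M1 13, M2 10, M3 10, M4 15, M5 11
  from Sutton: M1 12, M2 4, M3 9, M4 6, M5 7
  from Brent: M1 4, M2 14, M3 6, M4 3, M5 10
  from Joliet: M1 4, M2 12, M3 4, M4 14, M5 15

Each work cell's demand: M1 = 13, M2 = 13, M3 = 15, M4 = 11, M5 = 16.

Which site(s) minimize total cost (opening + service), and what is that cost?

Open Sutton and Joliet; minimum total cost 420.

For any fixed open set, each work cell goes to its cheapest open site; total = fixed + service.
{Sutton, Joliet}: M1→Joliet 4·13=52, M2→Sutton 4·13=52, M3→Joliet 4·15=60, M4→Sutton 6·11=66, M5→Sutton 7·16=112. Service 342; fixed 78; total 420.
{Sutton, Brent}: M1→Brent 4·13=52, M2→Sutton 4·13=52, M3→Brent 6·15=90, M4→Brent 3·11=33, M5→Sutton 7·16=112. Service 339; fixed 85; total 424.
{Sutton, Brent, Joliet}: M1→Brent 4·13=52, M2→Sutton 4·13=52, M3→Joliet 4·15=60, M4→Brent 3·11=33, M5→Sutton 7·16=112. Service 309; fixed 122; total 431.
{Calder, Sutton, Brent, Joliet}: M1→Brent 4·13=52, M2→Sutton 4·13=52, M3→Joliet 4·15=60, M4→Brent 3·11=33, M5→Sutton 7·16=112. Service 309; fixed 151; total 460.
No other subset beats 420.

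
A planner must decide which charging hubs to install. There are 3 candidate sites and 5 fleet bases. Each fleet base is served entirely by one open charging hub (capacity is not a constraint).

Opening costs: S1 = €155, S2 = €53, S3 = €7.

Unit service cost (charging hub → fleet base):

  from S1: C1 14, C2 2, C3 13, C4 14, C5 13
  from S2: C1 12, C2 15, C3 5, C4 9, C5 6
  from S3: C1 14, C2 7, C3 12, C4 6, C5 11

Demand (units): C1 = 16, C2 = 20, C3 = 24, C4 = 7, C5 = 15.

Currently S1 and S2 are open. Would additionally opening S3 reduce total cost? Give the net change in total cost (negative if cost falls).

Yes — net change −14 (cost falls by 14).

Current service cost with {S1, S2}: 505.
Adding S3: each fleet base re-picks its cheapest; new service cost 484, saving 21.
Extra fixed cost: 7. Net change = 7 − 21 = -14.
(Totals: 713 → 699.)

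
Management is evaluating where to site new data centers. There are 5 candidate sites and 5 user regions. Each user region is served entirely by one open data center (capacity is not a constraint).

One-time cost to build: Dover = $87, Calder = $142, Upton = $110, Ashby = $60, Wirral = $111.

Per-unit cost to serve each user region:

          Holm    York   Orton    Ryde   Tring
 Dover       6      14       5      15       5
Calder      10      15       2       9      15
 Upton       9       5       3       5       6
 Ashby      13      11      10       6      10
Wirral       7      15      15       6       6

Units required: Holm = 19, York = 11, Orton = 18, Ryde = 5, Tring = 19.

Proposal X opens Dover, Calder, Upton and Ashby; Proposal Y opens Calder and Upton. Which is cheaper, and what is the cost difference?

Proposal X: {Dover, Calder, Upton, Ashby}: Holm→Dover 6·19=114, York→Upton 5·11=55, Orton→Calder 2·18=36, Ryde→Upton 5·5=25, Tring→Dover 5·19=95. Service 325; fixed 399; total 724.
Proposal Y: {Calder, Upton}: Holm→Upton 9·19=171, York→Upton 5·11=55, Orton→Calder 2·18=36, Ryde→Upton 5·5=25, Tring→Upton 6·19=114. Service 401; fixed 252; total 653.
Difference: |724 − 653| = 71.

Proposal Y is cheaper by 71.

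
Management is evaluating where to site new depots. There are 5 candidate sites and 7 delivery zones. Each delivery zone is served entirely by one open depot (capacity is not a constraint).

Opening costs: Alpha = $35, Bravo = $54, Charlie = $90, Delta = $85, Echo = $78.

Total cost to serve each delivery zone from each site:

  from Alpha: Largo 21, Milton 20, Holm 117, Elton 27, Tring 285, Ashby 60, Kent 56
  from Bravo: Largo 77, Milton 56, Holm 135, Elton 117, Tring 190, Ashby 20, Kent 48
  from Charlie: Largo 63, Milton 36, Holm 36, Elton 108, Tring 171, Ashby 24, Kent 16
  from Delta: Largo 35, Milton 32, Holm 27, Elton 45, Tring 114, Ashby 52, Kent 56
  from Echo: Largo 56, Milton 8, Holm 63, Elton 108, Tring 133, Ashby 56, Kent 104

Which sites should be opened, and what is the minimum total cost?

For any fixed open set, each delivery zone goes to its cheapest open site; total = fixed + service.
{Alpha, Delta}: Largo→Alpha 21, Milton→Alpha 20, Holm→Delta 27, Elton→Alpha 27, Tring→Delta 114, Ashby→Delta 52, Kent→Alpha 56. Service 317; fixed 120; total 437.
{Alpha, Charlie}: service 315 + fixed 125 = 440
{Delta}: service 361 + fixed 85 = 446
{Alpha, Bravo, Charlie, Delta, Echo}: service 233 + fixed 342 = 575
No other subset beats 437.

Open Alpha and Delta; minimum total cost 437.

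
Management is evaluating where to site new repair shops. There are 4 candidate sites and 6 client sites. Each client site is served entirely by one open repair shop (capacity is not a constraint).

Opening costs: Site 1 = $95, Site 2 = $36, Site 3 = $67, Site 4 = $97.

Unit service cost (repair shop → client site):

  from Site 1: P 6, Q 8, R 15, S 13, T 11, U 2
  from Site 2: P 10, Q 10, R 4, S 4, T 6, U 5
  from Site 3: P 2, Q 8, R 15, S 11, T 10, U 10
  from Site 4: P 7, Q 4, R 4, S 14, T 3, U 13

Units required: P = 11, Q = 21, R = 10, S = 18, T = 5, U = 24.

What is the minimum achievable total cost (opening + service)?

For any fixed open set, each client site goes to its cheapest open site; total = fixed + service.
{Site 2, Site 4}: P→Site 4 7·11=77, Q→Site 4 4·21=84, R→Site 2 4·10=40, S→Site 2 4·18=72, T→Site 4 3·5=15, U→Site 2 5·24=120. Service 408; fixed 133; total 541.
{Site 1, Site 2, Site 4}: service 325 + fixed 228 = 553
{Site 2, Site 3, Site 4}: service 353 + fixed 200 = 553
{Site 1, Site 2, Site 3, Site 4}: service 281 + fixed 295 = 576
(All 15 nonempty subsets were checked; Site 2 and Site 4 is lowest.)

Minimum total cost: 541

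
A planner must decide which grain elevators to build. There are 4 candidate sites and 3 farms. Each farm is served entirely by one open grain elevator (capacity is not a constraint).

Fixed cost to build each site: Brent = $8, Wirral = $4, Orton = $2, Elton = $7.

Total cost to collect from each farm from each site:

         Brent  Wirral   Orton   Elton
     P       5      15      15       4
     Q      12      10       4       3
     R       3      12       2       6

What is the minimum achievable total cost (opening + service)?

Minimum total cost: 18

For any fixed open set, each farm goes to its cheapest open site; total = fixed + service.
{Orton, Elton}: P→Elton 4, Q→Elton 3, R→Orton 2. Service 9; fixed 9; total 18.
{Elton}: service 13 + fixed 7 = 20
{Brent, Orton}: P→Brent 5, Q→Orton 4, R→Orton 2. Service 11; fixed 10; total 21.
{Brent, Wirral, Orton, Elton}: service 9 + fixed 21 = 30
No other subset beats 18.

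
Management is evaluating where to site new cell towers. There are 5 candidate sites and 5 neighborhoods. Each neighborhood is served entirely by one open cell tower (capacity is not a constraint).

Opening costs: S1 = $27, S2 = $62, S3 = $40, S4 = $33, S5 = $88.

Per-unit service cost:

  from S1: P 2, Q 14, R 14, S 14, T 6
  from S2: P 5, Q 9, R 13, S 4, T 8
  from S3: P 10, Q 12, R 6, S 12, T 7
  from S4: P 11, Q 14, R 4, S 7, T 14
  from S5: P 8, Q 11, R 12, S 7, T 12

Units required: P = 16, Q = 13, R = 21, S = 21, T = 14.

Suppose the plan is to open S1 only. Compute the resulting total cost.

Total cost: 913

Each neighborhood is assigned to its cheapest site among the open ones.
{S1}: P→S1 2·16=32, Q→S1 14·13=182, R→S1 14·21=294, S→S1 14·21=294, T→S1 6·14=84. Service 886; fixed 27; total 913.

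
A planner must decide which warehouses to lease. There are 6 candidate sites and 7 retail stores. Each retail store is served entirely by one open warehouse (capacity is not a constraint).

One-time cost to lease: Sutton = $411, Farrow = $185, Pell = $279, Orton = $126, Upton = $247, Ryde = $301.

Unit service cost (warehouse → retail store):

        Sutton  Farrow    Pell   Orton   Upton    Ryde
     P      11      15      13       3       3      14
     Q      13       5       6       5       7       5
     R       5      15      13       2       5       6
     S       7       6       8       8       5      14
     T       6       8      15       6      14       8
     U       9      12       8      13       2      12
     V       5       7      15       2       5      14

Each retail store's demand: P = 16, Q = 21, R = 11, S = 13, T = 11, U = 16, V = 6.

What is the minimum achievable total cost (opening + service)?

Minimum total cost: 691

For any fixed open set, each retail store goes to its cheapest open site; total = fixed + service.
{Orton}: P→Orton 3·16=48, Q→Orton 5·21=105, R→Orton 2·11=22, S→Orton 8·13=104, T→Orton 6·11=66, U→Orton 13·16=208, V→Orton 2·6=12. Service 565; fixed 126; total 691.
{Orton, Upton}: service 350 + fixed 373 = 723
{Upton}: P→Upton 3·16=48, Q→Upton 7·21=147, R→Upton 5·11=55, S→Upton 5·13=65, T→Upton 14·11=154, U→Upton 2·16=32, V→Upton 5·6=30. Service 531; fixed 247; total 778.
{Sutton, Farrow, Pell, Orton, Upton, Ryde}: service 350 + fixed 1549 = 1899
No other subset beats 691.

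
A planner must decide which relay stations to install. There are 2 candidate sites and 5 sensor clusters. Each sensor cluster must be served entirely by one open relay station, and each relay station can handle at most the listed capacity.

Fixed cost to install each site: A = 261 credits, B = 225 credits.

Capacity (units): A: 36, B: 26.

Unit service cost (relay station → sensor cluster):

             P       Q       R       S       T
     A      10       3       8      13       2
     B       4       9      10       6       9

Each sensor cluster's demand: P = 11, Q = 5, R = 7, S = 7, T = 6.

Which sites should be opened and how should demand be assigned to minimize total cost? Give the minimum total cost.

Minimum total cost: 545

Open {A}: P→A 10·11=110, Q→A 3·5=15, R→A 8·7=56, S→A 13·7=91, T→A 2·6=12.
Loads: A carries 36/36. Service 284; fixed 261; total 545.
Next best feasible plan costs 655.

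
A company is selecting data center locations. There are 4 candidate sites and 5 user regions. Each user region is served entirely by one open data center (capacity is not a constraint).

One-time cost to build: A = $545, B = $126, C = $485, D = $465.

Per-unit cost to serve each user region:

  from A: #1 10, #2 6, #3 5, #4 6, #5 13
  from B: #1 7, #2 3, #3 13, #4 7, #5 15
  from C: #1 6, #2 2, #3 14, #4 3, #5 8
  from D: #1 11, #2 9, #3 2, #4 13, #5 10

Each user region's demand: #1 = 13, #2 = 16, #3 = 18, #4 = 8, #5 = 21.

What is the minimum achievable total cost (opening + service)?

Minimum total cost: 870

For any fixed open set, each user region goes to its cheapest open site; total = fixed + service.
{B}: #1→B 7·13=91, #2→B 3·16=48, #3→B 13·18=234, #4→B 7·8=56, #5→B 15·21=315. Service 744; fixed 126; total 870.
{B, D}: service 441 + fixed 591 = 1032
{C}: #1→C 6·13=78, #2→C 2·16=32, #3→C 14·18=252, #4→C 3·8=24, #5→C 8·21=168. Service 554; fixed 485; total 1039.
{A, B, C, D}: service 338 + fixed 1621 = 1959
No other subset beats 870.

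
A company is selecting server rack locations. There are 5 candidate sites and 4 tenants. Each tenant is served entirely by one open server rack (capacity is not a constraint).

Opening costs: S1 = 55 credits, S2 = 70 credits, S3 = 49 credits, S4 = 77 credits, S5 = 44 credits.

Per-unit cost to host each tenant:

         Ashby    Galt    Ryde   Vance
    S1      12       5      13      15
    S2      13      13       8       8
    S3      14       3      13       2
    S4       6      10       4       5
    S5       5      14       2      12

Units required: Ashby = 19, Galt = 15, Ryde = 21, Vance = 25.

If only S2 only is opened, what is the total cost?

Each tenant is assigned to its cheapest site among the open ones.
{S2}: Ashby→S2 13·19=247, Galt→S2 13·15=195, Ryde→S2 8·21=168, Vance→S2 8·25=200. Service 810; fixed 70; total 880.

Total cost: 880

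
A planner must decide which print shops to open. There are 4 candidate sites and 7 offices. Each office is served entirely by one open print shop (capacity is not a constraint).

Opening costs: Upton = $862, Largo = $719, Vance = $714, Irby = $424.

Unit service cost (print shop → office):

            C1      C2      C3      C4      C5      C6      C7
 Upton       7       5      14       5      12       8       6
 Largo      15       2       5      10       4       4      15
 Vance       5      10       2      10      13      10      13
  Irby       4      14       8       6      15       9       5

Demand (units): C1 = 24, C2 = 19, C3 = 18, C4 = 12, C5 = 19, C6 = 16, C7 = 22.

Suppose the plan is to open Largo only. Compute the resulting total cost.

Each office is assigned to its cheapest site among the open ones.
{Largo}: C1→Largo 15·24=360, C2→Largo 2·19=38, C3→Largo 5·18=90, C4→Largo 10·12=120, C5→Largo 4·19=76, C6→Largo 4·16=64, C7→Largo 15·22=330. Service 1078; fixed 719; total 1797.

Total cost: 1797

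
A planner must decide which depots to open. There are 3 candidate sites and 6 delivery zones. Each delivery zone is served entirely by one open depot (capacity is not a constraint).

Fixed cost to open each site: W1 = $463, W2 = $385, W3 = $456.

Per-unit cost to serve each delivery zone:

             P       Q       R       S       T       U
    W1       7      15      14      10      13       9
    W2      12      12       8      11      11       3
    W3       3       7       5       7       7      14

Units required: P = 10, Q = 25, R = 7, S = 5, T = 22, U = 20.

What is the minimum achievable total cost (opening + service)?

For any fixed open set, each delivery zone goes to its cheapest open site; total = fixed + service.
{W3}: P→W3 3·10=30, Q→W3 7·25=175, R→W3 5·7=35, S→W3 7·5=35, T→W3 7·22=154, U→W3 14·20=280. Service 709; fixed 456; total 1165.
{W2}: P→W2 12·10=120, Q→W2 12·25=300, R→W2 8·7=56, S→W2 11·5=55, T→W2 11·22=242, U→W2 3·20=60. Service 833; fixed 385; total 1218.
{W2, W3}: P→W3 3·10=30, Q→W3 7·25=175, R→W3 5·7=35, S→W3 7·5=35, T→W3 7·22=154, U→W2 3·20=60. Service 489; fixed 841; total 1330.
{W1, W2, W3}: P→W3 3·10=30, Q→W3 7·25=175, R→W3 5·7=35, S→W3 7·5=35, T→W3 7·22=154, U→W2 3·20=60. Service 489; fixed 1304; total 1793.
No other subset beats 1165.

Minimum total cost: 1165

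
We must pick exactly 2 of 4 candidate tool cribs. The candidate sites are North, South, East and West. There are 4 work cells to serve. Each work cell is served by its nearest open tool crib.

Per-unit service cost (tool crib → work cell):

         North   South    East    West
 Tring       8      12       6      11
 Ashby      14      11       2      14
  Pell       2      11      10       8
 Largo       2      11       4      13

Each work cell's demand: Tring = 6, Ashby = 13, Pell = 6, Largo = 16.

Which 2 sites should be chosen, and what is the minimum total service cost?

Choose North and East; total service cost 106.

With exactly 2 open, each work cell uses its cheapest among the chosen.
{North, East}: Tring→East 6·6=36, Ashby→East 2·13=26, Pell→North 2·6=12, Largo→North 2·16=32. Service cost 106.
{East, West}: service cost 174
{South, East}: service cost 186
Among all 6 size-2 choices, {North, East} is lowest.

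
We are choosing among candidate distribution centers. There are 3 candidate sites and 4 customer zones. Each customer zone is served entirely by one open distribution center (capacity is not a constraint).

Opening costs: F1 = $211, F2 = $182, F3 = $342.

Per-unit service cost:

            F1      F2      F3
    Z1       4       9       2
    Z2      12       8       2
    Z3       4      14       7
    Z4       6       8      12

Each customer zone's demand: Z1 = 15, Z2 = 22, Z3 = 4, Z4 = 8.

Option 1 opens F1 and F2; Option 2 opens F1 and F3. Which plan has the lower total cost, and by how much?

Option 2 is cheaper by 2.

Option 1: {F1, F2}: Z1→F1 4·15=60, Z2→F2 8·22=176, Z3→F1 4·4=16, Z4→F1 6·8=48. Service 300; fixed 393; total 693.
Option 2: {F1, F3}: Z1→F3 2·15=30, Z2→F3 2·22=44, Z3→F1 4·4=16, Z4→F1 6·8=48. Service 138; fixed 553; total 691.
Difference: |693 − 691| = 2.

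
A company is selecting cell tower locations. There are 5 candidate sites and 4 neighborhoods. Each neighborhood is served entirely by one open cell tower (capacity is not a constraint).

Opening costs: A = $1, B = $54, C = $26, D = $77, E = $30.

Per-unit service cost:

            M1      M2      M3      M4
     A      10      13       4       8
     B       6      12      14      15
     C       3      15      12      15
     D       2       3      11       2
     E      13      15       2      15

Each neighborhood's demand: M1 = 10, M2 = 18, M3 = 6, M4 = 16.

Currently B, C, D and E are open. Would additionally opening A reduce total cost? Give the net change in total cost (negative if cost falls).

Current service cost with {B, C, D, E}: 118.
Adding A: each neighborhood re-picks its cheapest; new service cost 118, saving 0.
Extra fixed cost: 1. Net change = 1 − 0 = 1.
(Totals: 305 → 306.)

No — net change +1 (cost rises by 1).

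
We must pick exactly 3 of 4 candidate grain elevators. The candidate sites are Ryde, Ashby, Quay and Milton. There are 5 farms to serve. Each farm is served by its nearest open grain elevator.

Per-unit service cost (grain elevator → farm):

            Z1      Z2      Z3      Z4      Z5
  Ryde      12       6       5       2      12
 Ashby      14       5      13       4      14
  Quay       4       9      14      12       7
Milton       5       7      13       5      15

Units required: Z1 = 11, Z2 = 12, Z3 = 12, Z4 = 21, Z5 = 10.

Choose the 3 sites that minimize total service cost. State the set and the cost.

Choose Ryde, Ashby and Quay; total service cost 276.

With exactly 3 open, each farm uses its cheapest among the chosen.
{Ryde, Ashby, Quay}: Z1→Quay 4·11=44, Z2→Ashby 5·12=60, Z3→Ryde 5·12=60, Z4→Ryde 2·21=42, Z5→Quay 7·10=70. Service cost 276.
{Ryde, Quay, Milton}: service cost 288
{Ryde, Ashby, Milton}: service cost 337
Among all 4 size-3 choices, {Ryde, Ashby, Quay} is lowest.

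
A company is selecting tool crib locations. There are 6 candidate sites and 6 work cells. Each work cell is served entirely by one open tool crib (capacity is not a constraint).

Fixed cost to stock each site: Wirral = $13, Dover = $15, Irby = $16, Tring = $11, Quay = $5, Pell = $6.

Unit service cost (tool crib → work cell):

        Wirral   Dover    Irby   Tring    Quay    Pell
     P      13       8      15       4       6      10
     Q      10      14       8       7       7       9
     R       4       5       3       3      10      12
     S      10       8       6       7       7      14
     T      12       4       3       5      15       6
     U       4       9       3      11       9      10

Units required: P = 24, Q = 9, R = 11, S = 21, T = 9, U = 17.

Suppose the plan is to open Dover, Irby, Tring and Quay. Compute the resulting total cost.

Each work cell is assigned to its cheapest site among the open ones.
{Dover, Irby, Tring, Quay}: P→Tring 4·24=96, Q→Tring 7·9=63, R→Irby 3·11=33, S→Irby 6·21=126, T→Irby 3·9=27, U→Irby 3·17=51. Service 396; fixed 47; total 443.

Total cost: 443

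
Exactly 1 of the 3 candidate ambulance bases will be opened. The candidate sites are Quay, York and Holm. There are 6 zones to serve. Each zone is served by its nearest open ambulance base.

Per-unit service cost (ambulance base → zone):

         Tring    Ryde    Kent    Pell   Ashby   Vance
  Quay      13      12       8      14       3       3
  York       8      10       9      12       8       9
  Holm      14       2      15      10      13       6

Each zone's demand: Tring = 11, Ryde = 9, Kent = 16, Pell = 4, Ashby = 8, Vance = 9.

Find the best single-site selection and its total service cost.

Choose Quay only; total service cost 486.

With exactly 1 open, each zone uses its cheapest among the chosen.
{Quay}: Tring→Quay 13·11=143, Ryde→Quay 12·9=108, Kent→Quay 8·16=128, Pell→Quay 14·4=56, Ashby→Quay 3·8=24, Vance→Quay 3·9=27. Service cost 486.
{York}: service cost 515
{Holm}: service cost 610
Among all 3 size-1 choices, {Quay} is lowest.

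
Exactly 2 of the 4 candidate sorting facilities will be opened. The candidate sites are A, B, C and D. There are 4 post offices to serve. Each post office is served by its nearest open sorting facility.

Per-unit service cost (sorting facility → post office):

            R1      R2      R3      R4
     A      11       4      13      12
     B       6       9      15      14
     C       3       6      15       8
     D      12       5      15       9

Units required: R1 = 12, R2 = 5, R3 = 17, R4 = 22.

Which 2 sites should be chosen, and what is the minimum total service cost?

With exactly 2 open, each post office uses its cheapest among the chosen.
{A, C}: R1→C 3·12=36, R2→A 4·5=20, R3→A 13·17=221, R4→C 8·22=176. Service cost 453.
{C, D}: service cost 492
{B, C}: service cost 497
Among all 6 size-2 choices, {A, C} is lowest.

Choose A and C; total service cost 453.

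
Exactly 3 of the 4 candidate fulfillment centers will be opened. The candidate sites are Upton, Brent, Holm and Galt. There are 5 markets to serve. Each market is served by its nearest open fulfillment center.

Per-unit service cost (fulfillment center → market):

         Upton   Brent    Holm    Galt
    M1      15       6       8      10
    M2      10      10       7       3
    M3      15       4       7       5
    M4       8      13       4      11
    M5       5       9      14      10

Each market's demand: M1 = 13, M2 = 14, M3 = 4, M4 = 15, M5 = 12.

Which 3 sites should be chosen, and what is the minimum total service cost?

With exactly 3 open, each market uses its cheapest among the chosen.
{Upton, Holm, Galt}: M1→Holm 8·13=104, M2→Galt 3·14=42, M3→Galt 5·4=20, M4→Holm 4·15=60, M5→Upton 5·12=60. Service cost 286.
{Brent, Holm, Galt}: service cost 304
{Upton, Brent, Holm}: service cost 312
Among all 4 size-3 choices, {Upton, Holm, Galt} is lowest.

Choose Upton, Holm and Galt; total service cost 286.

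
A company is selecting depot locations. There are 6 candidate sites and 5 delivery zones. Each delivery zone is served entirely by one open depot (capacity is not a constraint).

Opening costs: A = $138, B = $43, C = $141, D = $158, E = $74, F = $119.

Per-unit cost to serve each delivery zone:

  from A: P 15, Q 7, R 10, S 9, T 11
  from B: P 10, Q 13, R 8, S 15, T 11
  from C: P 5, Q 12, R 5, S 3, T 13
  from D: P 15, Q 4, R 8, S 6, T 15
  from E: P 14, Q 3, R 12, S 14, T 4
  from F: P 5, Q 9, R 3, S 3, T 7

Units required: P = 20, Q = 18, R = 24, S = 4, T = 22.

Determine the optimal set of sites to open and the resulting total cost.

Open E and F; minimum total cost 519.

For any fixed open set, each delivery zone goes to its cheapest open site; total = fixed + service.
{E, F}: P→F 5·20=100, Q→E 3·18=54, R→F 3·24=72, S→F 3·4=12, T→E 4·22=88. Service 326; fixed 193; total 519.
{B, E, F}: service 326 + fixed 236 = 562
{C, E}: service 374 + fixed 215 = 589
{A, B, C, D, E, F}: service 326 + fixed 673 = 999
No other subset beats 519.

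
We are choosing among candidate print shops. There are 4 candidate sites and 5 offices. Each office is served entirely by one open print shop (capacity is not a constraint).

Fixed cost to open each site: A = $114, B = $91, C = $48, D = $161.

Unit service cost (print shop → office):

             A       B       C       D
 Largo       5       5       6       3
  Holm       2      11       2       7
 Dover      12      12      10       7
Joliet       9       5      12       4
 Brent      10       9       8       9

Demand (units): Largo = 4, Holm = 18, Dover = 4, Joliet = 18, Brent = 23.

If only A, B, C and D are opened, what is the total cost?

Each office is assigned to its cheapest site among the open ones.
{A, B, C, D}: Largo→D 3·4=12, Holm→A 2·18=36, Dover→D 7·4=28, Joliet→D 4·18=72, Brent→C 8·23=184. Service 332; fixed 414; total 746.

Total cost: 746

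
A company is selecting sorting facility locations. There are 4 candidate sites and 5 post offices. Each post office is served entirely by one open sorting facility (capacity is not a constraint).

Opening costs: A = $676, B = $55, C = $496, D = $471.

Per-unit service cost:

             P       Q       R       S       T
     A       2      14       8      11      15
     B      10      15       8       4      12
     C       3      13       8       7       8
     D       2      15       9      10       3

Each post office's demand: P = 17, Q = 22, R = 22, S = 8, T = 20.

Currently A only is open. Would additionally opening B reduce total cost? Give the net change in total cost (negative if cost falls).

Current service cost with {A}: 906.
Adding B: each post office re-picks its cheapest; new service cost 790, saving 116.
Extra fixed cost: 55. Net change = 55 − 116 = -61.
(Totals: 1582 → 1521.)

Yes — net change −61 (cost falls by 61).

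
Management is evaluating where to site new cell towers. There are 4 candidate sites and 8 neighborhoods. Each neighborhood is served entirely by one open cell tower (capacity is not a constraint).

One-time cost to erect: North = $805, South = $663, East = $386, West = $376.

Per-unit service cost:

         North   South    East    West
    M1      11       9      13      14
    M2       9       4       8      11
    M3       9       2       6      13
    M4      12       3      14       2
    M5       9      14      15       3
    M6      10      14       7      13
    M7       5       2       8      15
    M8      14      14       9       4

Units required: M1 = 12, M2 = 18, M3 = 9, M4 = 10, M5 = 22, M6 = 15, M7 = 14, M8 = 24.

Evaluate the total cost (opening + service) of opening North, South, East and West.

Each neighborhood is assigned to its cheapest site among the open ones.
{North, South, East, West}: M1→South 9·12=108, M2→South 4·18=72, M3→South 2·9=18, M4→West 2·10=20, M5→West 3·22=66, M6→East 7·15=105, M7→South 2·14=28, M8→West 4·24=96. Service 513; fixed 2230; total 2743.

Total cost: 2743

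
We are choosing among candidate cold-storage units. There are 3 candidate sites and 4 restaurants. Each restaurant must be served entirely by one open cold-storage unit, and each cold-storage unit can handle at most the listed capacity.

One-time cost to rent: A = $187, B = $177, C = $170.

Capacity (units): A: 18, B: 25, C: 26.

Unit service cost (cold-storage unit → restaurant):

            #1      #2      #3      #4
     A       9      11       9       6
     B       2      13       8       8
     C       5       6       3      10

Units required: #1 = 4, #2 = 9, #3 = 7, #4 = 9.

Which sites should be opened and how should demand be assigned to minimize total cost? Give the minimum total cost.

Open {B, C}: #1→B 2·4=8, #2→C 6·9=54, #3→C 3·7=21, #4→B 8·9=72.
Loads: B carries 13/25, C carries 16/26. Service 155; fixed 347; total 502.
Next best feasible plan costs 506.

Minimum total cost: 502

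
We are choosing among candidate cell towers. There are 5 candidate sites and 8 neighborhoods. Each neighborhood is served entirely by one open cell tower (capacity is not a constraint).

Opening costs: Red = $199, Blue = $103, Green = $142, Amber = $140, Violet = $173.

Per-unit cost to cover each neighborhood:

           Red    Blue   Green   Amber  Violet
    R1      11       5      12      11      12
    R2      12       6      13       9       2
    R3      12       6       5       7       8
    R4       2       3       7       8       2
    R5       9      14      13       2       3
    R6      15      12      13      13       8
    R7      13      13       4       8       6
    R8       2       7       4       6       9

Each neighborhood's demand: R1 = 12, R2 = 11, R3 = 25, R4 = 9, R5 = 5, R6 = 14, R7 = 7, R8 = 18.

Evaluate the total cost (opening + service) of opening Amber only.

Each neighborhood is assigned to its cheapest site among the open ones.
{Amber}: R1→Amber 11·12=132, R2→Amber 9·11=99, R3→Amber 7·25=175, R4→Amber 8·9=72, R5→Amber 2·5=10, R6→Amber 13·14=182, R7→Amber 8·7=56, R8→Amber 6·18=108. Service 834; fixed 140; total 974.

Total cost: 974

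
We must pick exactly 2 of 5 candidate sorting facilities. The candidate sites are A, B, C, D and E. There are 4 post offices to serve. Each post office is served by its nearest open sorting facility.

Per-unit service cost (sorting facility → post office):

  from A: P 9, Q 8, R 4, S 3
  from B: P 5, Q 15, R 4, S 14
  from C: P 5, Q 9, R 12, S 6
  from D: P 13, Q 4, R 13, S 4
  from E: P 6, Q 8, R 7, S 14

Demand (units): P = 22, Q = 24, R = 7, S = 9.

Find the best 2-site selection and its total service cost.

Choose B and D; total service cost 270.

With exactly 2 open, each post office uses its cheapest among the chosen.
{B, D}: P→B 5·22=110, Q→D 4·24=96, R→B 4·7=28, S→D 4·9=36. Service cost 270.
{D, E}: service cost 313
{C, D}: service cost 326
Among all 10 size-2 choices, {B, D} is lowest.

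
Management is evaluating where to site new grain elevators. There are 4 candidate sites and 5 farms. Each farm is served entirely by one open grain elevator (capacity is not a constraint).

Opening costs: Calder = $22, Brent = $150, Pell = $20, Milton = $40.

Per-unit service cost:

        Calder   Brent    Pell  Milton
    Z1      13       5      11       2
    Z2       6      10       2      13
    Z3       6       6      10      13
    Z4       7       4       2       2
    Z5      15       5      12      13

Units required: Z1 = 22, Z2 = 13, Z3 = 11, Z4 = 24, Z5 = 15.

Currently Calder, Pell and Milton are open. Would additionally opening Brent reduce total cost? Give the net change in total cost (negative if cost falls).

Current service cost with {Calder, Pell, Milton}: 364.
Adding Brent: each farm re-picks its cheapest; new service cost 259, saving 105.
Extra fixed cost: 150. Net change = 150 − 105 = 45.
(Totals: 446 → 491.)

No — net change +45 (cost rises by 45).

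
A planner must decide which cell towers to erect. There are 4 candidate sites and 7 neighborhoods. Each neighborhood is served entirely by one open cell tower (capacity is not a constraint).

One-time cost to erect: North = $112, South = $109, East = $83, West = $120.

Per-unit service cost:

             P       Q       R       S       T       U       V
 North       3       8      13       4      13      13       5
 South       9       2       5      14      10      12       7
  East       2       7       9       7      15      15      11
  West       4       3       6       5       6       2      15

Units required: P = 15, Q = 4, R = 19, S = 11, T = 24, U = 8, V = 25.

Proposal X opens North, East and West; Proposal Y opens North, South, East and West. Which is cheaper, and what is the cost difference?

Proposal X: {North, East, West}: P→East 2·15=30, Q→West 3·4=12, R→West 6·19=114, S→North 4·11=44, T→West 6·24=144, U→West 2·8=16, V→North 5·25=125. Service 485; fixed 315; total 800.
Proposal Y: {North, South, East, West}: P→East 2·15=30, Q→South 2·4=8, R→South 5·19=95, S→North 4·11=44, T→West 6·24=144, U→West 2·8=16, V→North 5·25=125. Service 462; fixed 424; total 886.
Difference: |800 − 886| = 86.

Proposal X is cheaper by 86.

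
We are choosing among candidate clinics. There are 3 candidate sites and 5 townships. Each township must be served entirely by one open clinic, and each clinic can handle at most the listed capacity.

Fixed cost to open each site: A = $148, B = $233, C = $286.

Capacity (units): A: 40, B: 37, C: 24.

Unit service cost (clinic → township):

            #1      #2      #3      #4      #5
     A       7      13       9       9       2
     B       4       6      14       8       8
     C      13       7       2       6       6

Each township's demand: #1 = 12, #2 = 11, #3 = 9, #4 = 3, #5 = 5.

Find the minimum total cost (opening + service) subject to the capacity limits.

Open {A}: #1→A 7·12=84, #2→A 13·11=143, #3→A 9·9=81, #4→A 9·3=27, #5→A 2·5=10.
Loads: A carries 40/40. Service 345; fixed 148; total 493.
Next best feasible plan costs 610.

Minimum total cost: 493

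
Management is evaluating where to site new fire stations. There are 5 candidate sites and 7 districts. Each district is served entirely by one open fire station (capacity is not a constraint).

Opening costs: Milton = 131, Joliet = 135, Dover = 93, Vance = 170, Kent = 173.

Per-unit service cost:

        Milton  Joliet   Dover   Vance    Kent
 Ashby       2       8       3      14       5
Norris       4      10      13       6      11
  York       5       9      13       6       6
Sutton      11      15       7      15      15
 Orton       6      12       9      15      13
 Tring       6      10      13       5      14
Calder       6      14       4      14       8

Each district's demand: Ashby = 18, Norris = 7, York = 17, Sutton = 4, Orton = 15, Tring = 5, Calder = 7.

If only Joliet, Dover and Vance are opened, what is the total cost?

Each district is assigned to its cheapest site among the open ones.
{Joliet, Dover, Vance}: Ashby→Dover 3·18=54, Norris→Vance 6·7=42, York→Vance 6·17=102, Sutton→Dover 7·4=28, Orton→Dover 9·15=135, Tring→Vance 5·5=25, Calder→Dover 4·7=28. Service 414; fixed 398; total 812.

Total cost: 812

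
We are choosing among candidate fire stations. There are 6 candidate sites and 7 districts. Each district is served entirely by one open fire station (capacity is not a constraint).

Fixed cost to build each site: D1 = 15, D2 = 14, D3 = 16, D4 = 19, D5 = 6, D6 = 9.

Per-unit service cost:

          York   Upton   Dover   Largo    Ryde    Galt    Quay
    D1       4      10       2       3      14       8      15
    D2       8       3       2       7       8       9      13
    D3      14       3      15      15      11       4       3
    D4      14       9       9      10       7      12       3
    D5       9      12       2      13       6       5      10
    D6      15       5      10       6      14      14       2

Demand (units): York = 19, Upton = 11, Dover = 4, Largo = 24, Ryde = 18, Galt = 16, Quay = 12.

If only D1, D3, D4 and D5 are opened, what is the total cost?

Each district is assigned to its cheapest site among the open ones.
{D1, D3, D4, D5}: York→D1 4·19=76, Upton→D3 3·11=33, Dover→D1 2·4=8, Largo→D1 3·24=72, Ryde→D5 6·18=108, Galt→D3 4·16=64, Quay→D3 3·12=36. Service 397; fixed 56; total 453.

Total cost: 453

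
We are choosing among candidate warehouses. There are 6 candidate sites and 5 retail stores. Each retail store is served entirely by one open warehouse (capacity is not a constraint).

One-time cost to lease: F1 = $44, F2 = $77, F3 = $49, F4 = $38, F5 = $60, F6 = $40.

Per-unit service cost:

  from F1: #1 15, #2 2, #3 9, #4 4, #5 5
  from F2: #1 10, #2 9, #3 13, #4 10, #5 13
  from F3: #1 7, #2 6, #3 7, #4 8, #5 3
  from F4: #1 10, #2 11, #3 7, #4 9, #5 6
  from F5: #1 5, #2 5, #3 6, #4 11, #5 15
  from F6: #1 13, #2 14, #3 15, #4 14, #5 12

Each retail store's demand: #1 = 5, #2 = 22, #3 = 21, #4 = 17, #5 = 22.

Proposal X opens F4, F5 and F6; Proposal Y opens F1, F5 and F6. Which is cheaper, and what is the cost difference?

Proposal X: {F4, F5, F6}: #1→F5 5·5=25, #2→F5 5·22=110, #3→F5 6·21=126, #4→F4 9·17=153, #5→F4 6·22=132. Service 546; fixed 138; total 684.
Proposal Y: {F1, F5, F6}: #1→F5 5·5=25, #2→F1 2·22=44, #3→F5 6·21=126, #4→F1 4·17=68, #5→F1 5·22=110. Service 373; fixed 144; total 517.
Difference: |684 − 517| = 167.

Proposal Y is cheaper by 167.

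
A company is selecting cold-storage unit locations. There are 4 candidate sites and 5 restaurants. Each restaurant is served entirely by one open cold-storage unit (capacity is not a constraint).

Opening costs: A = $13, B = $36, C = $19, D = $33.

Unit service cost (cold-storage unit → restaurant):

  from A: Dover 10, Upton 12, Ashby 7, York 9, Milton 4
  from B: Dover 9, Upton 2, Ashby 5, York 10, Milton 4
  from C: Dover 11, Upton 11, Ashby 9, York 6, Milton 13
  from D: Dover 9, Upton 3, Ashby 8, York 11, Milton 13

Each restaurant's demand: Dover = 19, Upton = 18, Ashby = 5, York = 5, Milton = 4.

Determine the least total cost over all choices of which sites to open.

Minimum total cost: 333

For any fixed open set, each restaurant goes to its cheapest open site; total = fixed + service.
{B, C}: Dover→B 9·19=171, Upton→B 2·18=36, Ashby→B 5·5=25, York→C 6·5=30, Milton→B 4·4=16. Service 278; fixed 55; total 333.
{B}: service 298 + fixed 36 = 334
{A, B}: Dover→B 9·19=171, Upton→B 2·18=36, Ashby→B 5·5=25, York→A 9·5=45, Milton→A 4·4=16. Service 293; fixed 49; total 342.
{A, B, C, D}: Dover→B 9·19=171, Upton→B 2·18=36, Ashby→B 5·5=25, York→C 6·5=30, Milton→A 4·4=16. Service 278; fixed 101; total 379.
(All 15 nonempty subsets were checked; B and C is lowest.)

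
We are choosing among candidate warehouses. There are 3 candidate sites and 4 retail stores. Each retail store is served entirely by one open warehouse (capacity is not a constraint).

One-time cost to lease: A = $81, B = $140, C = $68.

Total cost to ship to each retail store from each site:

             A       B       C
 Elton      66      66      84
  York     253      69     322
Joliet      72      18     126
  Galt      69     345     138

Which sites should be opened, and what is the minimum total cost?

For any fixed open set, each retail store goes to its cheapest open site; total = fixed + service.
{A, B}: Elton→A 66, York→B 69, Joliet→B 18, Galt→A 69. Service 222; fixed 221; total 443.
{B, C}: service 291 + fixed 208 = 499
{A, B, C}: Elton→A 66, York→B 69, Joliet→B 18, Galt→A 69. Service 222; fixed 289; total 511.
{C}: Elton→C 84, York→C 322, Joliet→C 126, Galt→C 138. Service 670; fixed 68; total 738.
No other subset beats 443.

Open A and B; minimum total cost 443.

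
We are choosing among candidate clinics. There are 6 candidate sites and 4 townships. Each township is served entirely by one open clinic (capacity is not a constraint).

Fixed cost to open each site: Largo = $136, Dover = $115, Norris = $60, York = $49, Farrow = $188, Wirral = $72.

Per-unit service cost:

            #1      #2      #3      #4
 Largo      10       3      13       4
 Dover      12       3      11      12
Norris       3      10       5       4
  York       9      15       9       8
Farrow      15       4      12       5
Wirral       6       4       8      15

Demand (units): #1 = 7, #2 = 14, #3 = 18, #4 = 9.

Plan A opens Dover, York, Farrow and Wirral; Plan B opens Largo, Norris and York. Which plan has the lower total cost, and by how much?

Plan B is cheaper by 263.

Plan A: {Dover, York, Farrow, Wirral}: #1→Wirral 6·7=42, #2→Dover 3·14=42, #3→Wirral 8·18=144, #4→Farrow 5·9=45. Service 273; fixed 424; total 697.
Plan B: {Largo, Norris, York}: #1→Norris 3·7=21, #2→Largo 3·14=42, #3→Norris 5·18=90, #4→Largo 4·9=36. Service 189; fixed 245; total 434.
Difference: |697 − 434| = 263.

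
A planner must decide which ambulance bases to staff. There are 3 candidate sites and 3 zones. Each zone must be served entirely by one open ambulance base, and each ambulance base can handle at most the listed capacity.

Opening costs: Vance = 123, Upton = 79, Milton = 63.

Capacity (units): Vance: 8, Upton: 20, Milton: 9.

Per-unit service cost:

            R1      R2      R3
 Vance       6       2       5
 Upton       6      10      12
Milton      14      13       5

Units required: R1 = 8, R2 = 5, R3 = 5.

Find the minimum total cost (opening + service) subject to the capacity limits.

Open {Upton}: R1→Upton 6·8=48, R2→Upton 10·5=50, R3→Upton 12·5=60.
Loads: Upton carries 18/20. Service 158; fixed 79; total 237.
Next best feasible plan costs 265.

Minimum total cost: 237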